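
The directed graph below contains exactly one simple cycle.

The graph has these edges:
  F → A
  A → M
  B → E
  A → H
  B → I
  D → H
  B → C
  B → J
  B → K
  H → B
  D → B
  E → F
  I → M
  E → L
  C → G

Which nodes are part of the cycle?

A, B, E, F, H

DFS with gray/black marking from B:
B gray
  J gray
  J black
  K gray
  K black
  E gray
    L gray
    L black
    F gray
      A gray
        M gray
        M black
        H gray
          H→B: B is gray → back edge
Back edge closes the cycle B → E → F → A → H → B; its vertices are {A, B, E, F, H}.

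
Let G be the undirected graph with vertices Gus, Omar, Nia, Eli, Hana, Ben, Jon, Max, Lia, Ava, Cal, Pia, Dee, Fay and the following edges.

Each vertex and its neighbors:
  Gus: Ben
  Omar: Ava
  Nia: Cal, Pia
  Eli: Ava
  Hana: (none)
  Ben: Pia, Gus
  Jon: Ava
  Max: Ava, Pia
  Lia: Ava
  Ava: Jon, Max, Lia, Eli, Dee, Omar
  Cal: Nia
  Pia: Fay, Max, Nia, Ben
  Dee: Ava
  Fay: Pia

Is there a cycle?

No

DFS, tracking each vertex's parent; an edge to a visited non-parent vertex closes a cycle.
Start from Gus:
visit Gus (parent –)
  visit Ben (parent Gus)
    visit Pia (parent Ben)
      visit Fay (parent Pia)
        Fay–Pia: parent, skip
      visit Max (parent Pia)
        visit Ava (parent Max)
          visit Jon (parent Ava)
            Jon–Ava: parent, skip
          Ava–Max: parent, skip
          visit Lia (parent Ava)
            Lia–Ava: parent, skip
          visit Eli (parent Ava)
            Eli–Ava: parent, skip
          visit Dee (parent Ava)
            Dee–Ava: parent, skip
          visit Omar (parent Ava)
            Omar–Ava: parent, skip
        Max–Pia: parent, skip
      visit Nia (parent Pia)
        visit Cal (parent Nia)
          Cal–Nia: parent, skip
        Nia–Pia: parent, skip
      Pia–Ben: parent, skip
    Ben–Gus: parent, skip
visit Hana (parent –)
No non-parent visited neighbor found — the graph is a forest.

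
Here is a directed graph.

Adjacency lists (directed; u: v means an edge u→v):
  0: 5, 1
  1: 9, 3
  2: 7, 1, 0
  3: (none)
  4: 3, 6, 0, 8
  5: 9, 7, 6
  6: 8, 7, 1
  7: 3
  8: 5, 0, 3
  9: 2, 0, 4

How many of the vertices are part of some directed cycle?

A vertex is on a directed cycle iff it belongs to a strongly connected component of size ≥ 2 (or has a self-loop).
The vertices on cycles are {0, 1, 2, 4, 5, 6, 8, 9} — 8 in total.

8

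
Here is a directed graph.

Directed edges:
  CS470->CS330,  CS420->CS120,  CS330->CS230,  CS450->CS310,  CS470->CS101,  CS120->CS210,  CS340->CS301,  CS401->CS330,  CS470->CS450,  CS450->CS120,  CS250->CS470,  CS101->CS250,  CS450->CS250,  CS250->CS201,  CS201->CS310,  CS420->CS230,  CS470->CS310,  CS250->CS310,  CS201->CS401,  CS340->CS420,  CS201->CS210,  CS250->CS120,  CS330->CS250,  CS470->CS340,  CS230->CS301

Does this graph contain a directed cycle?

Yes

DFS with white/gray/black marking, starting from CS330:
CS330 gray
  CS230 gray
    CS301 gray
    CS301 black
  CS230 black
  CS250 gray
    CS201 gray
      CS401 gray
        CS401→CS330: CS330 is gray → back edge
Back edge found, so a cycle exists: CS330 → CS250 → CS201 → CS401 → CS330.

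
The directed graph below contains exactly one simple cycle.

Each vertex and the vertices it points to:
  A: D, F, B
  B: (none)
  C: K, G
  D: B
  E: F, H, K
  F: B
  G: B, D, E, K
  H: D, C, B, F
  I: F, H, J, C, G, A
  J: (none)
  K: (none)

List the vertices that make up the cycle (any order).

DFS with gray/black marking from G:
G gray
  B gray
  B black
  D gray
    D→B: B black — skip
  D black
  E gray
    F gray
      F→B: B black — skip
    F black
    H gray
      H→D: D black — skip
      C gray
        K gray
        K black
        C→G: G is gray → back edge
Back edge closes the cycle G → E → H → C → G; its vertices are {C, E, G, H}.

C, E, G, H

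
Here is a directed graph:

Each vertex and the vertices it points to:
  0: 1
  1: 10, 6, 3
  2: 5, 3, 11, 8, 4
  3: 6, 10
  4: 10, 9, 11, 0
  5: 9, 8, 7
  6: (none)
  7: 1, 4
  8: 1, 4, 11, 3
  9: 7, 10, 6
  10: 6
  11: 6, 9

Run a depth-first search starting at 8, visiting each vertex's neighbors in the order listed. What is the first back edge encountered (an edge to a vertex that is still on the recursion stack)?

DFS from 8 (visiting each vertex's neighbors in the order listed); mark gray on enter, black on exit:
8 gray
  1 gray
    10 gray
      6 gray
      6 black
    10 black
    1→6: 6 black — skip
    3 gray
      3→6: 6 black — skip
      3→10: 10 black — skip
    3 black
  1 black
  4 gray
    4→10: 10 black — skip
    9 gray
      7 gray
        7→1: 1 black — skip
        7→4: 4 is gray → back edge
First back edge: 7 → 4.

7->4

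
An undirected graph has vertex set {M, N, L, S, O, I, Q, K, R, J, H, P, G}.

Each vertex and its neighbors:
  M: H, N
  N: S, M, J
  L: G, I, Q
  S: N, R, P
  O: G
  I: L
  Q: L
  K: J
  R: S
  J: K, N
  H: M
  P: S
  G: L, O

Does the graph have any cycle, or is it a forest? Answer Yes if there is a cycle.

No

DFS, tracking each vertex's parent; an edge to a visited non-parent vertex closes a cycle.
Start from I:
visit I (parent –)
  visit L (parent I)
    visit G (parent L)
      G–L: parent, skip
      visit O (parent G)
        O–G: parent, skip
    L–I: parent, skip
    visit Q (parent L)
      Q–L: parent, skip
visit M (parent –)
  visit H (parent M)
    H–M: parent, skip
  visit N (parent M)
    visit S (parent N)
      S–N: parent, skip
      visit R (parent S)
        R–S: parent, skip
      visit P (parent S)
        P–S: parent, skip
    N–M: parent, skip
    visit J (parent N)
      visit K (parent J)
        K–J: parent, skip
      J–N: parent, skip
No non-parent visited neighbor found — the graph is a forest.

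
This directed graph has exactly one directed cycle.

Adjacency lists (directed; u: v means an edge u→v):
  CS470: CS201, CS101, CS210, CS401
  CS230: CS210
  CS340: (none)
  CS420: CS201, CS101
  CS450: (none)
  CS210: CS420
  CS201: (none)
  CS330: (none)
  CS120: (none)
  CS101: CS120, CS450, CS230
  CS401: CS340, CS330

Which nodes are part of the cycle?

DFS with gray/black marking from CS101:
CS101 gray
  CS120 gray
  CS120 black
  CS450 gray
  CS450 black
  CS230 gray
    CS210 gray
      CS420 gray
        CS201 gray
        CS201 black
        CS420→CS101: CS101 is gray → back edge
Back edge closes the cycle CS101 → CS230 → CS210 → CS420 → CS101; its vertices are {CS101, CS210, CS230, CS420}.

CS101, CS210, CS230, CS420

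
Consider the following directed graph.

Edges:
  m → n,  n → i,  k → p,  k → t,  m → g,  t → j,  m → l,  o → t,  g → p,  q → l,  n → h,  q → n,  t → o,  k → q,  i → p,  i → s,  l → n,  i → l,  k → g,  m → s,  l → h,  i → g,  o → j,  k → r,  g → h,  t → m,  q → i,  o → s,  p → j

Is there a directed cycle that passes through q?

No

q lies on a cycle iff there is a path from q back to itself.
Exploring from q, it never reaches itself; equivalently, its strongly connected component is a singleton.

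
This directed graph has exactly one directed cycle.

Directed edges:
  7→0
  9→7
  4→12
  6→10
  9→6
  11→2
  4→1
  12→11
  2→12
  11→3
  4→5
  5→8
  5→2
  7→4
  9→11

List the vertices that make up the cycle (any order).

2, 11, 12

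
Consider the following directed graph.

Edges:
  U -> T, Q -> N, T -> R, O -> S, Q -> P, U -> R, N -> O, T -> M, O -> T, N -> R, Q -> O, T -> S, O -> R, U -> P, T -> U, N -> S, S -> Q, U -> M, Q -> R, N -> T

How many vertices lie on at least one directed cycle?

6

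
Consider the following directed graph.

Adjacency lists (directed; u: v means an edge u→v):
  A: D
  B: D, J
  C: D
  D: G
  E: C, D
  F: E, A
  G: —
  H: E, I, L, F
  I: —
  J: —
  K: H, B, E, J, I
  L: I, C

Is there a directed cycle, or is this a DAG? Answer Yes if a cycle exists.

DFS with white/gray/black marking, starting from E:
E gray
  C gray
    D gray
      G gray
      G black
    D black
  C black
  E→D: D black — skip
E black
A gray
  A→D: D black — skip
A black
B gray
  B→D: D black — skip
  J gray
  J black
B black
F gray
  F→E: E black — skip
  F→A: A black — skip
F black
H gray
  H→E: E black — skip
  I gray
  I black
  L gray
    L→I: I black — skip
    L→C: C black — skip
  L black
  H→F: F black — skip
H black
K gray
  K→H: H black — skip
  K→B: B black — skip
  K→E: E black — skip
  K→J: J black — skip
  K→I: I black — skip
K black
Every edge goes to a white or black vertex — no back edge, so the graph is acyclic.

No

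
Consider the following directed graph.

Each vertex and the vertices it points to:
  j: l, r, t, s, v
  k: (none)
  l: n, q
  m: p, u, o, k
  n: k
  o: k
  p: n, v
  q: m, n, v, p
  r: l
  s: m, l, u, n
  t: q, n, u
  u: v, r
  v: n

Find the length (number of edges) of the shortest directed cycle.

5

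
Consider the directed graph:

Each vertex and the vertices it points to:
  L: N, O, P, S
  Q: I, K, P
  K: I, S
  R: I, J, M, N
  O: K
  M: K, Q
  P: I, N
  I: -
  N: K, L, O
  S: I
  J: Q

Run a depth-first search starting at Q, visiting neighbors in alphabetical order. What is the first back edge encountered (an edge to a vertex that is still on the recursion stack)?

L→N

DFS from Q (visiting neighbors in alphabetical order); mark gray on enter, black on exit:
Q gray
  I gray
  I black
  K gray
    K→I: I black — skip
    S gray
      S→I: I black — skip
    S black
  K black
  P gray
    P→I: I black — skip
    N gray
      N→K: K black — skip
      L gray
        L→N: N is gray → back edge
First back edge: L → N.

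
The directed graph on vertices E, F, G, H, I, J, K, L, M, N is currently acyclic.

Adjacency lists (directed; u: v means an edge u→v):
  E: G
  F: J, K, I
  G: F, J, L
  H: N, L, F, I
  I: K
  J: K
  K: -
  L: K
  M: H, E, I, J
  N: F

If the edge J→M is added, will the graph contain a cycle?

Adding J→M creates a cycle iff M can already reach J.
Path from M: M → J.
So M → … → J → M is a cycle.

Yes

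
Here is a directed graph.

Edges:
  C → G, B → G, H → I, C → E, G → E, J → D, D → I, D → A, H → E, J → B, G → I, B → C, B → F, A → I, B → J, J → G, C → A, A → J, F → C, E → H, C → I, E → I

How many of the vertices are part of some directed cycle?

8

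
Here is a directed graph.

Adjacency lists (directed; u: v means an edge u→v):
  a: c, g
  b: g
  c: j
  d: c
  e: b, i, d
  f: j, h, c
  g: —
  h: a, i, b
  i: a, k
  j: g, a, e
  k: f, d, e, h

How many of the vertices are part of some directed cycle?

9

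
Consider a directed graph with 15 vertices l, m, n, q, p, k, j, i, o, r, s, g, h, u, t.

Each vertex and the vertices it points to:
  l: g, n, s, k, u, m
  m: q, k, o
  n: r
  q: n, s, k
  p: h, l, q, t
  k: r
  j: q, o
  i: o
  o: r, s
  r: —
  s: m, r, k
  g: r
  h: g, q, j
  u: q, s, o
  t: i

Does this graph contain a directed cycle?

Yes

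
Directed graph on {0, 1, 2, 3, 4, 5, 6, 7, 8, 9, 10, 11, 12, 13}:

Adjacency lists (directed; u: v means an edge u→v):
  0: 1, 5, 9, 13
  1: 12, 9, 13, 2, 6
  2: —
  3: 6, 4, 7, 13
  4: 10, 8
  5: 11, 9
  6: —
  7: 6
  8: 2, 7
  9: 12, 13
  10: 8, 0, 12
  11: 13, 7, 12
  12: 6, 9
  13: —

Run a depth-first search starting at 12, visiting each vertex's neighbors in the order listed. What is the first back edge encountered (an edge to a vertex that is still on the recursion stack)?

9->12

DFS from 12 (visiting each vertex's neighbors in the order listed); mark gray on enter, black on exit:
12 gray
  6 gray
  6 black
  9 gray
    9→12: 12 is gray → back edge
First back edge: 9 → 12.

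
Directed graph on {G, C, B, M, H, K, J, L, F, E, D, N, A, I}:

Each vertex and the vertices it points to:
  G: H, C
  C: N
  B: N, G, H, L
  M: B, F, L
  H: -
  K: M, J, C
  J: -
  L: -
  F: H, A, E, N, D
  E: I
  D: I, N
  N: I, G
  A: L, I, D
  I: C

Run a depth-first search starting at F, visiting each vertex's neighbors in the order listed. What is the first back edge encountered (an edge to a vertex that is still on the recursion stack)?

N->I

DFS from F (visiting each vertex's neighbors in the order listed); mark gray on enter, black on exit:
F gray
  H gray
  H black
  A gray
    L gray
    L black
    I gray
      C gray
        N gray
          N→I: I is gray → back edge
First back edge: N → I.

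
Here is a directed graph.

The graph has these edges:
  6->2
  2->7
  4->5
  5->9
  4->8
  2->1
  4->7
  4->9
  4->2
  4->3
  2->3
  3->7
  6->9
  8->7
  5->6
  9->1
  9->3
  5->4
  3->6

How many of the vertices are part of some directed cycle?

6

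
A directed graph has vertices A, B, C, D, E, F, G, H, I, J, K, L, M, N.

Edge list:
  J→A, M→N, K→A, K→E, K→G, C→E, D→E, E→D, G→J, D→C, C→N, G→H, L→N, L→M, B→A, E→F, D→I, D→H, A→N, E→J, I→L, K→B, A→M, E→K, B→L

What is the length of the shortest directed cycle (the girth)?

For each vertex v, BFS finds the shortest path from v back to v.
The shortest such closed walk is E → K → E, length 2.

2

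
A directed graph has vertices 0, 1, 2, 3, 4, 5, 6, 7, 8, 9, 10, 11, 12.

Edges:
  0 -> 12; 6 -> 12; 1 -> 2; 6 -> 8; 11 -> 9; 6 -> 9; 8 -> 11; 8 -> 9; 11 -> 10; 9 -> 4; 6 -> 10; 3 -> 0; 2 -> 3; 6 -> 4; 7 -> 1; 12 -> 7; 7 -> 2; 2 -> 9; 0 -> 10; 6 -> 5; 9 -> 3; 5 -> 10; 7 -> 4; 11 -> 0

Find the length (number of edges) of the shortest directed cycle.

For each vertex v, BFS finds the shortest path from v back to v.
The shortest such closed walk is 12 → 7 → 2 → 3 → 0 → 12, length 5.

5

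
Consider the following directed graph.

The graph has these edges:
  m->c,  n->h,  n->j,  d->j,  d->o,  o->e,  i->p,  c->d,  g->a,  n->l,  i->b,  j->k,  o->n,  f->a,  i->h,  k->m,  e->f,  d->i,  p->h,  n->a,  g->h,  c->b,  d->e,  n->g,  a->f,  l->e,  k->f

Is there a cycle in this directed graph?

DFS with white/gray/black marking, starting from j:
j gray
  k gray
    m gray
      c gray
        b gray
        b black
        d gray
          i gray
            i→b: b black — skip
            p gray
              h gray
              h black
            p black
            i→h: h black — skip
          i black
          d→j: j is gray → back edge
Back edge found, so a cycle exists: j → k → m → c → d → j.

Yes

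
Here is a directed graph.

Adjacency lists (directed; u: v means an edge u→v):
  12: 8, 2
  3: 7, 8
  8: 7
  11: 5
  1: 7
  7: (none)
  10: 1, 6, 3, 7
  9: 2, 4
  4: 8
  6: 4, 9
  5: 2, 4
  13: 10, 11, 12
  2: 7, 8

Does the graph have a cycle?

No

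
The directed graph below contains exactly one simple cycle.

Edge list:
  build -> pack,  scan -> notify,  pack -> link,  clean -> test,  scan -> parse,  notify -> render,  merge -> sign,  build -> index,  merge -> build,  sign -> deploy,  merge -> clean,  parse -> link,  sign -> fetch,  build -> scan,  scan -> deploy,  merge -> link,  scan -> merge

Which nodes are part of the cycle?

DFS with gray/black marking from merge:
merge gray
  sign gray
    deploy gray
    deploy black
    fetch gray
    fetch black
  sign black
  clean gray
    test gray
    test black
  clean black
  build gray
    pack gray
      link gray
      link black
    pack black
    scan gray
      scan→deploy: deploy black — skip
      notify gray
        render gray
        render black
      notify black
      scan→merge: merge is gray → back edge
Back edge closes the cycle merge → build → scan → merge; its vertices are {scan, build, merge}.

scan, build, merge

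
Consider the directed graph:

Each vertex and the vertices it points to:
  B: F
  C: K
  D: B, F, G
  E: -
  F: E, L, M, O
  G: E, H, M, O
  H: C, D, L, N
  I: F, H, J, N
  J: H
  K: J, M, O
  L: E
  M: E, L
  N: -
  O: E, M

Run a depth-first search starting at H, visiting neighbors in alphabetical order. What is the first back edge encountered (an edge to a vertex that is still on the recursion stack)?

J→H

DFS from H (visiting neighbors in alphabetical order); mark gray on enter, black on exit:
H gray
  C gray
    K gray
      J gray
        J→H: H is gray → back edge
First back edge: J → H.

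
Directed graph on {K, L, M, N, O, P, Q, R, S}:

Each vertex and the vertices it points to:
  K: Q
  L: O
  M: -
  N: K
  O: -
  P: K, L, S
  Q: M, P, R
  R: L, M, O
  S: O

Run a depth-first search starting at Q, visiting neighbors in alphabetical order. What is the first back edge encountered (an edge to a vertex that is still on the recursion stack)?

K->Q

DFS from Q (visiting neighbors in alphabetical order); mark gray on enter, black on exit:
Q gray
  M gray
  M black
  P gray
    K gray
      K→Q: Q is gray → back edge
First back edge: K → Q.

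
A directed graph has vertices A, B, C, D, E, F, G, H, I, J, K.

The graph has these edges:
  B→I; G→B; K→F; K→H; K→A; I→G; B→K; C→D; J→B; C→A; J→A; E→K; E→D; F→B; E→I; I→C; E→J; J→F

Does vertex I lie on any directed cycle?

I is on a cycle iff I can reach itself via ≥1 edge.
I → G → B → I — yes.

Yes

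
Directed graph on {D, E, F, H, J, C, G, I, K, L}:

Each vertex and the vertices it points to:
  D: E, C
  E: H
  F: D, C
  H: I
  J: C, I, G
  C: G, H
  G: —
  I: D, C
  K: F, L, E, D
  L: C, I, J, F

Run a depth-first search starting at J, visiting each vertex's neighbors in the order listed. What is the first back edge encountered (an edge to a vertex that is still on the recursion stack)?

DFS from J (visiting each vertex's neighbors in the order listed); mark gray on enter, black on exit:
J gray
  C gray
    G gray
    G black
    H gray
      I gray
        D gray
          E gray
            E→H: H is gray → back edge
First back edge: E → H.

E->H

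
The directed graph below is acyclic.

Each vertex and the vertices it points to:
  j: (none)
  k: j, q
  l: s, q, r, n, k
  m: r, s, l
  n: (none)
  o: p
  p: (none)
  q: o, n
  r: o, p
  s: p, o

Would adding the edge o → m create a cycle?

Yes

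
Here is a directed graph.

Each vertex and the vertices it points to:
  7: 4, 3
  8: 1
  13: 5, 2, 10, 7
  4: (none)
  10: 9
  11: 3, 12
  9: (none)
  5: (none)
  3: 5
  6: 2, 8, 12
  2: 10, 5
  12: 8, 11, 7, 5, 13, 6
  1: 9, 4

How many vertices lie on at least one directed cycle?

3

A vertex is on a directed cycle iff it belongs to a strongly connected component of size ≥ 2 (or has a self-loop).
The vertices on cycles are {6, 11, 12} — 3 in total.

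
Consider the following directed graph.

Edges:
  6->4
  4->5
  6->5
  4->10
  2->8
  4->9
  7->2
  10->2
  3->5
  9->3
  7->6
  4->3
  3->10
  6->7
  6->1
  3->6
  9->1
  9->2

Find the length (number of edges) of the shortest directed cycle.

2

For each vertex v, BFS finds the shortest path from v back to v.
The shortest such closed walk is 6 → 7 → 6, length 2.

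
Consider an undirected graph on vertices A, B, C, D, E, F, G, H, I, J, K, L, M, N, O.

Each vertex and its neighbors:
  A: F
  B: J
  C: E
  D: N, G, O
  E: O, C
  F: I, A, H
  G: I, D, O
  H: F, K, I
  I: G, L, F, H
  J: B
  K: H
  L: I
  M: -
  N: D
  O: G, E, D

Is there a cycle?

Yes

DFS, tracking each vertex's parent; an edge to a visited non-parent vertex closes a cycle.
Start from O:
visit O (parent –)
  visit G (parent O)
    visit I (parent G)
      I–G: parent, skip
      visit L (parent I)
        L–I: parent, skip
      visit F (parent I)
        F–I: parent, skip
        visit A (parent F)
          A–F: parent, skip
        visit H (parent F)
          H–F: parent, skip
          visit K (parent H)
            K–H: parent, skip
          H–I: I visited and ≠ parent → cycle
Cycle: I – F – H – I.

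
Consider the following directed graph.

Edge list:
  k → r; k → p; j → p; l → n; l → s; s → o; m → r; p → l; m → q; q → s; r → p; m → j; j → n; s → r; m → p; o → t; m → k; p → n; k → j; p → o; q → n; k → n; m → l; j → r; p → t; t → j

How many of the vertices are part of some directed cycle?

A vertex is on a directed cycle iff it belongs to a strongly connected component of size ≥ 2 (or has a self-loop).
The vertices on cycles are {j, l, o, p, r, s, t} — 7 in total.

7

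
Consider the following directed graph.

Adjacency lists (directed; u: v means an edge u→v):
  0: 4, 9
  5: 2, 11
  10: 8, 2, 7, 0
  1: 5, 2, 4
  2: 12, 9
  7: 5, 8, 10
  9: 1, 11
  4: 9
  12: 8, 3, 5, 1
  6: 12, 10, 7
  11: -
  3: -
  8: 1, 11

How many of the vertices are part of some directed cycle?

9

A vertex is on a directed cycle iff it belongs to a strongly connected component of size ≥ 2 (or has a self-loop).
The vertices on cycles are {1, 2, 4, 5, 7, 8, 9, 10, 12} — 9 in total.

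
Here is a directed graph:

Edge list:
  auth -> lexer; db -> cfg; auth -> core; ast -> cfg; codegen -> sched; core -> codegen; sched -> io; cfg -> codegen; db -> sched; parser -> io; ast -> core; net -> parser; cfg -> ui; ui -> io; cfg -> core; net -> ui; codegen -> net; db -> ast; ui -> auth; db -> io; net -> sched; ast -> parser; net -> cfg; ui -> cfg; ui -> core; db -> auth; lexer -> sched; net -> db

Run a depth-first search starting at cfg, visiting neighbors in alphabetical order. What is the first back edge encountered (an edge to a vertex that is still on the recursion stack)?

net->cfg

DFS from cfg (visiting neighbors in alphabetical order); mark gray on enter, black on exit:
cfg gray
  codegen gray
    net gray
      net→cfg: cfg is gray → back edge
First back edge: net → cfg.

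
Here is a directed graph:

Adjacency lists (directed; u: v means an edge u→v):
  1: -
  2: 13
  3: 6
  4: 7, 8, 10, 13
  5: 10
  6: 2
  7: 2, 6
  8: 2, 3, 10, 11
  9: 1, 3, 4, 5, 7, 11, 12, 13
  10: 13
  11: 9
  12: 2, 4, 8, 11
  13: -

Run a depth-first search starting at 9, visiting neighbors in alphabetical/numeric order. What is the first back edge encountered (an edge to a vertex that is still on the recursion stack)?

DFS from 9 (visiting neighbors in alphabetical/numeric order); mark gray on enter, black on exit:
9 gray
  1 gray
  1 black
  3 gray
    6 gray
      2 gray
        13 gray
        13 black
      2 black
    6 black
  3 black
  4 gray
    7 gray
      7→2: 2 black — skip
      7→6: 6 black — skip
    7 black
    8 gray
      8→2: 2 black — skip
      8→3: 3 black — skip
      10 gray
        10→13: 13 black — skip
      10 black
      11 gray
        11→9: 9 is gray → back edge
First back edge: 11 → 9.

11->9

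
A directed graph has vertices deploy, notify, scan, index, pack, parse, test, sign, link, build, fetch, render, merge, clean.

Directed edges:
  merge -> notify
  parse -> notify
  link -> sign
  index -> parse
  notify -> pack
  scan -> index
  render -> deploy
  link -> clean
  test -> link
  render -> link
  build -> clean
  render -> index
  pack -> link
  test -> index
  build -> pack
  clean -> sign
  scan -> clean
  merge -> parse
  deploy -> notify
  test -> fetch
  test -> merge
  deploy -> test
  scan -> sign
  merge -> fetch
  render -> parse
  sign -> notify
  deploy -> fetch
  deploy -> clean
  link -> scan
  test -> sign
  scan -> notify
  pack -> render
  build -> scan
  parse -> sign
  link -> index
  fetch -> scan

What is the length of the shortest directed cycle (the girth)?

4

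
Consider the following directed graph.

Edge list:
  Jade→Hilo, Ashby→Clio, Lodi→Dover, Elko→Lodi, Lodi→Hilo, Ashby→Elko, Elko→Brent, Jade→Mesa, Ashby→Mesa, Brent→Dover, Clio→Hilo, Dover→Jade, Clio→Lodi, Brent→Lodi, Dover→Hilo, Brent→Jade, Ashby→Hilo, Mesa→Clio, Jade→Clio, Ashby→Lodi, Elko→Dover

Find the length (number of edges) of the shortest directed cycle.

For each vertex v, BFS finds the shortest path from v back to v.
The shortest such closed walk is Clio → Lodi → Dover → Jade → Clio, length 4.

4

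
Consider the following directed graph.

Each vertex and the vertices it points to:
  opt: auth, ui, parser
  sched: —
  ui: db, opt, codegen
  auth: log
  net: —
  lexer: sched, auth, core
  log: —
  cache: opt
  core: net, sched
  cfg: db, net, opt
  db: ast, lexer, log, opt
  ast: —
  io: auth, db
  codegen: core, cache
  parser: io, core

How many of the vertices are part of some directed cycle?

7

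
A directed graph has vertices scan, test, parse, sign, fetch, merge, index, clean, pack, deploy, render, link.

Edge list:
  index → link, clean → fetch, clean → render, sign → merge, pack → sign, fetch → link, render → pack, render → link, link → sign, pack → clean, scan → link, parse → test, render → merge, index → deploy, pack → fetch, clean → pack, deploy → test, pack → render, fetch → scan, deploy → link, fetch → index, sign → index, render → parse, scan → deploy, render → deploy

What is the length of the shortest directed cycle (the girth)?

For each vertex v, BFS finds the shortest path from v back to v.
The shortest such closed walk is render → pack → render, length 2.

2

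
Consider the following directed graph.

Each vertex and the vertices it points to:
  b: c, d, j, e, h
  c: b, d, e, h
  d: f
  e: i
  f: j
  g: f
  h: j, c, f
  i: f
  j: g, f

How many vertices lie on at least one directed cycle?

A vertex is on a directed cycle iff it belongs to a strongly connected component of size ≥ 2 (or has a self-loop).
The vertices on cycles are {b, c, f, g, h, j} — 6 in total.

6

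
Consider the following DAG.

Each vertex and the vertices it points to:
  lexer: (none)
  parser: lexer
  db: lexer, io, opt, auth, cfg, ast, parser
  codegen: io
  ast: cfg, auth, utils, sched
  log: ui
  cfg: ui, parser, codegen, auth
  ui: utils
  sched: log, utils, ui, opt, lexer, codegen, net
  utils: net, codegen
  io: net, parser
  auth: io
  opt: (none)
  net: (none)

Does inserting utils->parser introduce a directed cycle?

No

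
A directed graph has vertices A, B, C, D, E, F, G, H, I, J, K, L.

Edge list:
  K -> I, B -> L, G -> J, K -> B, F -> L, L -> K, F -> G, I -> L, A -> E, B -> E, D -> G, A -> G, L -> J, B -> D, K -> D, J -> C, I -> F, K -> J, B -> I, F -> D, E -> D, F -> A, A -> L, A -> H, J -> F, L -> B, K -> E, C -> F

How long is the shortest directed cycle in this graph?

2

For each vertex v, BFS finds the shortest path from v back to v.
The shortest such closed walk is B → L → B, length 2.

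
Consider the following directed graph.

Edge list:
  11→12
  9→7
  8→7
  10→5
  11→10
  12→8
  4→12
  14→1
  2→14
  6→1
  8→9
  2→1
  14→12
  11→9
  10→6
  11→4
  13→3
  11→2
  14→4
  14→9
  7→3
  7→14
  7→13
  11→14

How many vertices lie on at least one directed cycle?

6

A vertex is on a directed cycle iff it belongs to a strongly connected component of size ≥ 2 (or has a self-loop).
The vertices on cycles are {4, 7, 8, 9, 12, 14} — 6 in total.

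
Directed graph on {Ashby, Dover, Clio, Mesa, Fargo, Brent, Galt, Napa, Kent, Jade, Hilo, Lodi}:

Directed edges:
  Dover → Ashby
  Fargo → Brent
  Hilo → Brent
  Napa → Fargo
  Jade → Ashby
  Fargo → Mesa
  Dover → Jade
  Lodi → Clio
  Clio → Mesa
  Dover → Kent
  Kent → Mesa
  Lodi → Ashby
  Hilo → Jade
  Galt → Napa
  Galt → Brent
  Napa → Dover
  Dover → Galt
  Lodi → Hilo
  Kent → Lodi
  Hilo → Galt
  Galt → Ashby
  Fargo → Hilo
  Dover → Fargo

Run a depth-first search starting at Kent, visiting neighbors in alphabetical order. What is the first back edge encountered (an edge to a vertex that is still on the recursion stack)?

Fargo→Hilo

DFS from Kent (visiting neighbors in alphabetical order); mark gray on enter, black on exit:
Kent gray
  Lodi gray
    Ashby gray
    Ashby black
    Clio gray
      Mesa gray
      Mesa black
    Clio black
    Hilo gray
      Brent gray
      Brent black
      Galt gray
        Galt→Ashby: Ashby black — skip
        Galt→Brent: Brent black — skip
        Napa gray
          Dover gray
            Dover→Ashby: Ashby black — skip
            Fargo gray
              Fargo→Brent: Brent black — skip
              Fargo→Hilo: Hilo is gray → back edge
First back edge: Fargo → Hilo.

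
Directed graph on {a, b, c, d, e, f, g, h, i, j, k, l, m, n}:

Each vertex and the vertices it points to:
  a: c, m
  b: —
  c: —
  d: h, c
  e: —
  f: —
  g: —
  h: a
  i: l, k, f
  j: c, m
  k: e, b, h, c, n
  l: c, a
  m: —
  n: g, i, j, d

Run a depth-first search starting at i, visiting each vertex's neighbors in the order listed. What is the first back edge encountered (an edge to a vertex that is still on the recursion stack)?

DFS from i (visiting each vertex's neighbors in the order listed); mark gray on enter, black on exit:
i gray
  l gray
    c gray
    c black
    a gray
      a→c: c black — skip
      m gray
      m black
    a black
  l black
  k gray
    e gray
    e black
    b gray
    b black
    h gray
      h→a: a black — skip
    h black
    k→c: c black — skip
    n gray
      g gray
      g black
      n→i: i is gray → back edge
First back edge: n → i.

n→i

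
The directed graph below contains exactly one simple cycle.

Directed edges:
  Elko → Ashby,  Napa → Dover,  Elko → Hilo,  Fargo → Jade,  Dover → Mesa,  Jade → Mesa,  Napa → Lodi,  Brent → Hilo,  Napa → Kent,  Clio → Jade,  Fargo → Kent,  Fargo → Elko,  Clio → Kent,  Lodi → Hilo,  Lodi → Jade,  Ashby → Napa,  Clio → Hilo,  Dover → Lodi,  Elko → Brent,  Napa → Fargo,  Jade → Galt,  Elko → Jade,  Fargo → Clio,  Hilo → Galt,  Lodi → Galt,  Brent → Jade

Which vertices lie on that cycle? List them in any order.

DFS with gray/black marking from Napa:
Napa gray
  Fargo gray
    Elko gray
      Ashby gray
        Ashby→Napa: Napa is gray → back edge
Back edge closes the cycle Napa → Fargo → Elko → Ashby → Napa; its vertices are {Elko, Napa, Ashby, Fargo}.

Elko, Napa, Ashby, Fargo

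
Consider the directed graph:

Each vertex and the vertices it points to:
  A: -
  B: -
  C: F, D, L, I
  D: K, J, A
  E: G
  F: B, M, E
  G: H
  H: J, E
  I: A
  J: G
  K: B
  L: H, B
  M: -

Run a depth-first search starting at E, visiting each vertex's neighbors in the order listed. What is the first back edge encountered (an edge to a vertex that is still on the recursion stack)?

J->G

DFS from E (visiting each vertex's neighbors in the order listed); mark gray on enter, black on exit:
E gray
  G gray
    H gray
      J gray
        J→G: G is gray → back edge
First back edge: J → G.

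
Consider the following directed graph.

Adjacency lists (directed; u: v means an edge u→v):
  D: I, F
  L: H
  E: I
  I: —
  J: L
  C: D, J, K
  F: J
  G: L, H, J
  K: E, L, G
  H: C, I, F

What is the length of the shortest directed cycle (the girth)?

For each vertex v, BFS finds the shortest path from v back to v.
The shortest such closed walk is H → F → J → L → H, length 4.

4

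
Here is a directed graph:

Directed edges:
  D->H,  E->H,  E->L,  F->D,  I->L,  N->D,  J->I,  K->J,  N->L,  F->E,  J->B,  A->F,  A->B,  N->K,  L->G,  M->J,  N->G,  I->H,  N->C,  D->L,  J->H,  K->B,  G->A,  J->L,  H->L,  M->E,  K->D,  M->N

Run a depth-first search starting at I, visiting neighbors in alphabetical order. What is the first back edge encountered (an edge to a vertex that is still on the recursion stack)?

DFS from I (visiting neighbors in alphabetical order); mark gray on enter, black on exit:
I gray
  H gray
    L gray
      G gray
        A gray
          B gray
          B black
          F gray
            D gray
              D→H: H is gray → back edge
First back edge: D → H.

D->H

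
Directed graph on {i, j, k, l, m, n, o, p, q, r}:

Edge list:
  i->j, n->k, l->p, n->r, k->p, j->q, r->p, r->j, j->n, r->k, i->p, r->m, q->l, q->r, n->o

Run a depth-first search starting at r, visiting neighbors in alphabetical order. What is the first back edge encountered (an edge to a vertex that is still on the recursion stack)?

n->r

DFS from r (visiting neighbors in alphabetical order); mark gray on enter, black on exit:
r gray
  j gray
    n gray
      k gray
        p gray
        p black
      k black
      o gray
      o black
      n→r: r is gray → back edge
First back edge: n → r.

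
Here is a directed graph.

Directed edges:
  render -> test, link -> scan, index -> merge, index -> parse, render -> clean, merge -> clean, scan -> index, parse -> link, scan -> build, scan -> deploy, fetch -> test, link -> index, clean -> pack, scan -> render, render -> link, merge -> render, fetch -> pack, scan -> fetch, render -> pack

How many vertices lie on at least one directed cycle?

6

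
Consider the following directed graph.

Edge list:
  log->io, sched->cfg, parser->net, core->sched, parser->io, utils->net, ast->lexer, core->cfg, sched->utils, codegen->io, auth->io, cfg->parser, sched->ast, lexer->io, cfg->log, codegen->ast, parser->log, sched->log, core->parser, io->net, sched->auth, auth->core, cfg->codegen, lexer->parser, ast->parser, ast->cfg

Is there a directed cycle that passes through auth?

Yes

auth is on a cycle iff auth can reach itself via ≥1 edge.
auth → core → sched → auth — yes.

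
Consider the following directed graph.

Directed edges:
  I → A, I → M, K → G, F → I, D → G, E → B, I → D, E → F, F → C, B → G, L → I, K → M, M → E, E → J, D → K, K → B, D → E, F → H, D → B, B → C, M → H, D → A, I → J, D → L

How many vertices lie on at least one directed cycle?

7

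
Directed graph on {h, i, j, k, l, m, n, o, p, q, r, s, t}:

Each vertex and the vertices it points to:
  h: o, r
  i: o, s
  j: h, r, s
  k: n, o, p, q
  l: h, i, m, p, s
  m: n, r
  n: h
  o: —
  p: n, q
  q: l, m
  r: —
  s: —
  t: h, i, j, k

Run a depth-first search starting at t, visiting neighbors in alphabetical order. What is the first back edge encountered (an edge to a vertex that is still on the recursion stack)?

DFS from t (visiting neighbors in alphabetical order); mark gray on enter, black on exit:
t gray
  h gray
    o gray
    o black
    r gray
    r black
  h black
  i gray
    i→o: o black — skip
    s gray
    s black
  i black
  j gray
    j→h: h black — skip
    j→r: r black — skip
    j→s: s black — skip
  j black
  k gray
    n gray
      n→h: h black — skip
    n black
    k→o: o black — skip
    p gray
      p→n: n black — skip
      q gray
        l gray
          l→h: h black — skip
          l→i: i black — skip
          m gray
            m→n: n black — skip
            m→r: r black — skip
          m black
          l→p: p is gray → back edge
First back edge: l → p.

l->p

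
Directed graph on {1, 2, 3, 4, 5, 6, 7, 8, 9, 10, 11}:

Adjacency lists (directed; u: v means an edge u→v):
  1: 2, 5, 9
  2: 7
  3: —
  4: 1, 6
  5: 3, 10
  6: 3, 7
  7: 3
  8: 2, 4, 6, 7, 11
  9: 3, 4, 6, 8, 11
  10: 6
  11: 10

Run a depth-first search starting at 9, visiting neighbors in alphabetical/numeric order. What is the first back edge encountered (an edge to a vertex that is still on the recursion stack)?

1→9

DFS from 9 (visiting neighbors in alphabetical/numeric order); mark gray on enter, black on exit:
9 gray
  3 gray
  3 black
  4 gray
    1 gray
      2 gray
        7 gray
          7→3: 3 black — skip
        7 black
      2 black
      5 gray
        5→3: 3 black — skip
        10 gray
          6 gray
            6→3: 3 black — skip
            6→7: 7 black — skip
          6 black
        10 black
      5 black
      1→9: 9 is gray → back edge
First back edge: 1 → 9.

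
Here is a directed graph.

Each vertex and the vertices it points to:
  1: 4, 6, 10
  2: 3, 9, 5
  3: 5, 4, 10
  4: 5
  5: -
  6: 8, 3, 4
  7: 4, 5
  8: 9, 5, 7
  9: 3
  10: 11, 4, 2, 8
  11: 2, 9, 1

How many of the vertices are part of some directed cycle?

A vertex is on a directed cycle iff it belongs to a strongly connected component of size ≥ 2 (or has a self-loop).
The vertices on cycles are {1, 2, 3, 6, 8, 9, 10, 11} — 8 in total.

8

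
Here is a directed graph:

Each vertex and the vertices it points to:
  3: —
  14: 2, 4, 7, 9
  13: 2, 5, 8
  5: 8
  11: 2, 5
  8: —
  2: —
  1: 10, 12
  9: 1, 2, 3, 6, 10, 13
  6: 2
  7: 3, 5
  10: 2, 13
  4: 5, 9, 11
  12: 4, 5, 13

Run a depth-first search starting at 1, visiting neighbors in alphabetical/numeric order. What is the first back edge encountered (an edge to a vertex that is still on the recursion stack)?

9->1

DFS from 1 (visiting neighbors in alphabetical/numeric order); mark gray on enter, black on exit:
1 gray
  10 gray
    2 gray
    2 black
    13 gray
      13→2: 2 black — skip
      5 gray
        8 gray
        8 black
      5 black
      13→8: 8 black — skip
    13 black
  10 black
  12 gray
    4 gray
      4→5: 5 black — skip
      9 gray
        9→1: 1 is gray → back edge
First back edge: 9 → 1.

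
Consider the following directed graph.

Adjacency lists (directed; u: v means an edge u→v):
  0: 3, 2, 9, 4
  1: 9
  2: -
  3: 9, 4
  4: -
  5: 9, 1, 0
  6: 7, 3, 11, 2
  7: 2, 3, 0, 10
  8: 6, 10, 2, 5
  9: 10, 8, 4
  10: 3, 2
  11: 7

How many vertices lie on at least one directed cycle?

10

A vertex is on a directed cycle iff it belongs to a strongly connected component of size ≥ 2 (or has a self-loop).
The vertices on cycles are {0, 1, 3, 5, 6, 7, 8, 9, 10, 11} — 10 in total.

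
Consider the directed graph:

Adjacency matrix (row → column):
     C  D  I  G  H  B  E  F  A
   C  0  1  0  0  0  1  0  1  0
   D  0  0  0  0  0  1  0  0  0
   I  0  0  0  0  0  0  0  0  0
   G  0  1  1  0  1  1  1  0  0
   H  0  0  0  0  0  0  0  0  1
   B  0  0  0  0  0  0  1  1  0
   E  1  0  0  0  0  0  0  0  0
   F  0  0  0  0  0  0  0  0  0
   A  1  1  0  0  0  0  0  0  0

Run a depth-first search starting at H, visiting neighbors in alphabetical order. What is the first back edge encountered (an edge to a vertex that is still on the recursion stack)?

E->C

DFS from H (visiting neighbors in alphabetical order); mark gray on enter, black on exit:
H gray
  A gray
    C gray
      B gray
        E gray
          E→C: C is gray → back edge
First back edge: E → C.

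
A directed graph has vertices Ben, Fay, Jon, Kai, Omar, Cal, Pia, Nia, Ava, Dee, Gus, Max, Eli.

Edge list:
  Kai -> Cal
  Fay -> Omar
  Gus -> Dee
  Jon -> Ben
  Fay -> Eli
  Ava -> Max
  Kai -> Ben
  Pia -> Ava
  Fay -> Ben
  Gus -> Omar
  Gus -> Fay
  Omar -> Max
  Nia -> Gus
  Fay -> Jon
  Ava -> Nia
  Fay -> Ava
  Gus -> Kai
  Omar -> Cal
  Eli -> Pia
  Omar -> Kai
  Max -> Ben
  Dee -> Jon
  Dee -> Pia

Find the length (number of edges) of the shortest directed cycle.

For each vertex v, BFS finds the shortest path from v back to v.
The shortest such closed walk is Nia → Gus → Fay → Ava → Nia, length 4.

4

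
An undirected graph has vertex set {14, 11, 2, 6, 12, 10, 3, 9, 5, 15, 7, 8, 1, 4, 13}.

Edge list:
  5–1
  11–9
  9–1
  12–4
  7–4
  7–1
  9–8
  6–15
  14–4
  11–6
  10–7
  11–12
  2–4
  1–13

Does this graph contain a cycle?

DFS, tracking each vertex's parent; an edge to a visited non-parent vertex closes a cycle.
Start from 6:
visit 6 (parent –)
  visit 15 (parent 6)
    15–6: parent, skip
  visit 11 (parent 6)
    visit 12 (parent 11)
      12–11: parent, skip
      visit 4 (parent 12)
        visit 2 (parent 4)
          2–4: parent, skip
        visit 14 (parent 4)
          14–4: parent, skip
        4–12: parent, skip
        visit 7 (parent 4)
          7–4: parent, skip
          visit 10 (parent 7)
            10–7: parent, skip
          visit 1 (parent 7)
            visit 9 (parent 1)
              9–1: parent, skip
              visit 8 (parent 9)
                8–9: parent, skip
              9–11: 11 visited and ≠ parent → cycle
Cycle: 11 – 12 – 4 – 7 – 1 – 9 – 11.

Yes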